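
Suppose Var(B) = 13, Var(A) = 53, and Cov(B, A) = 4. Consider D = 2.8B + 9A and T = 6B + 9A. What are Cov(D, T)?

Cov(D, T) = 4828.2

By bilinearity, Cov(D, T) = ac·Var(B) + bd·Var(A) + (ad+bc)·Cov(B, A), with a=2.8, b=9, c=6, d=9.
ac·Var(B) = 2.8·6·13 = 218.4
bd·Var(A) = 9·9·53 = 4293
(ad+bc)·Cov(B, A) = (79.2)·4 = 316.8
Cov(D, T) = 218.4 + 4293 + 316.8 = 4828.2.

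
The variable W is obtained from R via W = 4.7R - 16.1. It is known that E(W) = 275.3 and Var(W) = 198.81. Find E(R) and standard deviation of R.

From W = 4.7R - 16.1: E(W) = a·E(R) + b, so E(R) = (E(W) − b)/a = (275.3 − (-16.1))/4.7 = 62.
standard deviation of W = √198.81 = 14.1.
standard deviation of W = |a|·standard deviation of R, so standard deviation of R = 14.1/|4.7| = 3.

E(R) = 62, standard deviation of R = 3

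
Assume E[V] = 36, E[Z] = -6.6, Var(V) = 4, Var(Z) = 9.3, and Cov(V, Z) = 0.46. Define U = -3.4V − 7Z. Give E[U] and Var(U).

E[U] = -76.2, Var(U) = 523.836

E[U] = (-3.4)·E[V] + (-7)·E[Z] = (-3.4)·36 + (-7)·(-6.6) = -76.2.
Var(U) = a²·Var(V) + b²·Var(Z) + 2ab·Cov(V, Z) with a = -3.4, b = -7.
= (-3.4)²·4 + (-7)²·9.3 + 2·(-3.4)·(-7)·0.46
= 46.24 + 455.7 + 21.896 = 523.836.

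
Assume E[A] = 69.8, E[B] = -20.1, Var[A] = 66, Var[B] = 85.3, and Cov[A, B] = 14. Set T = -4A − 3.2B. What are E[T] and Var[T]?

E[T] = (-4)·E[A] + (-3.2)·E[B] = (-4)·69.8 + (-3.2)·(-20.1) = -214.88.
Var[T] = a²·Var[A] + b²·Var[B] + 2ab·Cov[A, B] with a = -4, b = -3.2.
= (-4)²·66 + (-3.2)²·85.3 + 2·(-4)·(-3.2)·14
= 1056 + 873.472 + 358.4 = 2287.872.

E[T] = -214.88, Var[T] = 2287.872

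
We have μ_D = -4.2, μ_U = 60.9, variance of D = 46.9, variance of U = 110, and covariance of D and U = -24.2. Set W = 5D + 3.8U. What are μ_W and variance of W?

μ_W = 210.42, variance of W = 1841.3

μ_W = 5·μ_D + 3.8·μ_U = 5·(-4.2) + 3.8·60.9 = 210.42.
variance of W = a²·variance of D + b²·variance of U + 2ab·covariance of D and U with a = 5, b = 3.8.
= 5²·46.9 + 3.8²·110 + 2·5·3.8·(-24.2)
= 1172.5 + 1588.4 + (-919.6) = 1841.3.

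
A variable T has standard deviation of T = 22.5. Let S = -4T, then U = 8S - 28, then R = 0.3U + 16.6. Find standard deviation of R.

standard deviation of S = |-4|·22.5 = 90.
standard deviation of U = |8|·90 = 720.
standard deviation of R = |0.3|·720 = 216.

standard deviation of R = 216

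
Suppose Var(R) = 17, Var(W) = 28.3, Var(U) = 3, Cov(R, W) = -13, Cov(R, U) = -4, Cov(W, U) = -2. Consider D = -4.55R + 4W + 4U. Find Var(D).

Var(D) = 1407.5425

Var(D) = a²·Var(R) + b²·Var(W) + c²·Var(U) + 2ab·Cov(R, W) + 2ac·Cov(R, U) + 2bc·Cov(W, U), with a = -4.55, b = 4, c = 4.
= 351.9425 + 452.8 + 48 + 473.2 + 145.6 + (-64)
= 1407.5425.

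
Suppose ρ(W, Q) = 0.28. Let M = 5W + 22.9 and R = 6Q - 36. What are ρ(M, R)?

ρ(M, R) = 0.28

Linear rescalings preserve correlation up to sign; here the slopes 5 and 6 have the same sign, so ρ(M, R) = ρ(W, Q) = 0.28.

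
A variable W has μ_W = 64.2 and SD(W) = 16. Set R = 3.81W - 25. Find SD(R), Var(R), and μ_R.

SD(R) = 60.96, Var(R) = 3716.1216, μ_R = 219.602

R = 3.81W - 25 is linear with a = 3.81, b = -25.
SD(R) = |a|·SD(W) = |3.81|·16 = 60.96.
Var(W) = 16² = 256.
Var(R) = a²·Var(W) = 3.81²·256 = 3716.1216 (the additive constant -25 does not affect variance).
μ_R = a·μ_W + b = 3.81·64.2 + (-25) = 219.602.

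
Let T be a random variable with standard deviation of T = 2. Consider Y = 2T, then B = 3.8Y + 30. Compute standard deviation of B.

standard deviation of B = 15.2

standard deviation of Y = |2|·2 = 4.
standard deviation of B = |3.8|·4 = 15.2.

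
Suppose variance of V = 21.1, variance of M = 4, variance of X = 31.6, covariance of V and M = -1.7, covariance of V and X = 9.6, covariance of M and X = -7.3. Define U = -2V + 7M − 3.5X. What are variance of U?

variance of U = a²·variance of V + b²·variance of M + c²·variance of X + 2ab·covariance of V and M + 2ac·covariance of V and X + 2bc·covariance of M and X, with a = -2, b = 7, c = -3.5.
= 84.4 + 196 + 387.1 + 47.6 + 134.4 + 357.7
= 1207.2.

variance of U = 1207.2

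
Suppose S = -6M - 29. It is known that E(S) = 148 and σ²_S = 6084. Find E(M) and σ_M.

From S = -6M - 29: E(S) = a·E(M) + b, so E(M) = (E(S) − b)/a = (148 − (-29))/(-6) = -29.5.
σ_S = √6084 = 78.
σ_S = |a|·σ_M, so σ_M = 78/|-6| = 13.

E(M) = -29.5, σ_M = 13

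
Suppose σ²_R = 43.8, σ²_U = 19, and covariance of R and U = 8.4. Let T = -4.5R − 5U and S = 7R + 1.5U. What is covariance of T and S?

covariance of T and S = -1872.9

By bilinearity, covariance of T and S = ac·σ²_R + bd·σ²_U + (ad+bc)·covariance of R and U, with a=-4.5, b=-5, c=7, d=1.5.
ac·σ²_R = (-4.5)·7·43.8 = -1379.7
bd·σ²_U = (-5)·1.5·19 = -142.5
(ad+bc)·covariance of R and U = (-41.75)·8.4 = -350.7
covariance of T and S = -1379.7 + (-142.5) + (-350.7) = -1872.9.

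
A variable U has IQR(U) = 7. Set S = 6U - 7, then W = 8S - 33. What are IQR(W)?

IQR(W) = 336

IQR(S) = |6|·7 = 42.
IQR(W) = |8|·42 = 336.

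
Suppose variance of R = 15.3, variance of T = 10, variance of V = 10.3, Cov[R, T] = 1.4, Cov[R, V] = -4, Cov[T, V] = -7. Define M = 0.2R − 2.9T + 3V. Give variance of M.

variance of M = a²·variance of R + b²·variance of T + c²·variance of V + 2ab·Cov[R, T] + 2ac·Cov[R, V] + 2bc·Cov[T, V], with a = 0.2, b = -2.9, c = 3.
= 0.612 + 84.1 + 92.7 + (-1.624) + (-4.8) + 121.8
= 292.788.

variance of M = 292.788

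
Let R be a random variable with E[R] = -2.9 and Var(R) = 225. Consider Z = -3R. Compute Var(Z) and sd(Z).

Z = -3R is linear with a = -3, b = 0.
Var(Z) = a²·Var(R) = (-3)²·225 = 2025.
sd(R) = √225 = 15.
sd(Z) = |a|·sd(R) = |-3|·15 = 45.

Var(Z) = 2025, sd(Z) = 45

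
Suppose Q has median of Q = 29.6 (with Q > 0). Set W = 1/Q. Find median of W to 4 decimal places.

median of W = 0.0338

1/Q is monotone on this domain, so median of W = 1/(29.6) ≈ 0.0338.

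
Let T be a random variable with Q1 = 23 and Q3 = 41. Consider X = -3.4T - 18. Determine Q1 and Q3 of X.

a = -3.4 < 0 reverses order: Q1(X) comes from Q3(T), Q3(X) from Q1(T).
Q1(X) = (-3.4)·41 + (-18) = -157.4; Q3(X) = (-3.4)·23 + (-18) = -96.2.

Q1(X) = -157.4, Q3(X) = -96.2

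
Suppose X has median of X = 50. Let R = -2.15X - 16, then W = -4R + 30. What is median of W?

median of W = 524

median of R = (-2.15)·50 + (-16) = -123.5.
median of W = (-4)·(-123.5) + 30 = 524.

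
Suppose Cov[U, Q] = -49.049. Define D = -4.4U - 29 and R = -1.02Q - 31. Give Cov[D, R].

Cov[D, R] = -220.131912

Cov[D, R] = a·c·Cov[U, Q] = (-4.4)·(-1.02)·(-49.049) = -220.131912. Additive constants drop out.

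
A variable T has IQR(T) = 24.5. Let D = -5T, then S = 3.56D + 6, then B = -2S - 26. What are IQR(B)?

IQR(B) = 872.2

IQR(D) = |-5|·24.5 = 122.5.
IQR(S) = |3.56|·122.5 = 436.1.
IQR(B) = |-2|·436.1 = 872.2.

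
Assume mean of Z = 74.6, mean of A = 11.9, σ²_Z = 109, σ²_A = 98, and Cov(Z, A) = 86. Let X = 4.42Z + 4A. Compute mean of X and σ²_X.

mean of X = 377.332, σ²_X = 6738.4276

mean of X = 4.42·mean of Z + 4·mean of A = 4.42·74.6 + 4·11.9 = 377.332.
σ²_X = a²·σ²_Z + b²·σ²_A + 2ab·Cov(Z, A) with a = 4.42, b = 4.
= 4.42²·109 + 4²·98 + 2·4.42·4·86
= 2129.4676 + 1568 + 3040.96 = 6738.4276.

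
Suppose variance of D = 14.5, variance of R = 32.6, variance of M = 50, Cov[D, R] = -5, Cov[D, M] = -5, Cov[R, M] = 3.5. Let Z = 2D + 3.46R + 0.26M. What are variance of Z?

variance of Z = 383.55136

variance of Z = a²·variance of D + b²·variance of R + c²·variance of M + 2ab·Cov[D, R] + 2ac·Cov[D, M] + 2bc·Cov[R, M], with a = 2, b = 3.46, c = 0.26.
= 58 + 390.27416 + 3.38 + (-69.2) + (-5.2) + 6.2972
= 383.55136.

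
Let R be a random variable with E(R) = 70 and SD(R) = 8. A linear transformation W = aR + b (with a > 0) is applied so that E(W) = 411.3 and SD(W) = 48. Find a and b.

SD(W) = a·SD(R) (a > 0), so a = 48/8 = 6.
E(W) = a·E(R) + b, so b = 411.3 − 6·70 = -8.7.

a = 6, b = -8.7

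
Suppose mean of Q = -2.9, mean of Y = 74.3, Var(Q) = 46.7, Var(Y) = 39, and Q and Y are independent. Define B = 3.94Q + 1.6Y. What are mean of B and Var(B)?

mean of B = 107.454, Var(B) = 824.79212

mean of B = 3.94·mean of Q + 1.6·mean of Y = 3.94·(-2.9) + 1.6·74.3 = 107.454.
Var(B) = a²·Var(Q) + b²·Var(Y) + 2ab·covariance of Q and Y with a = 3.94, b = 1.6.
Independence gives covariance of Q and Y = 0.
= 3.94²·46.7 + 1.6²·39 + 2·3.94·1.6·0
= 724.95212 + 99.84 + 0 = 824.79212.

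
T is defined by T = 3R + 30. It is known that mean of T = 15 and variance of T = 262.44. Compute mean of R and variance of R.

mean of R = -5, variance of R = 29.16

From T = 3R + 30: mean of T = a·mean of R + b, so mean of R = (mean of T − b)/a = (15 − 30)/3 = -5.
variance of T = a²·variance of R, so variance of R = 262.44/3² = 29.16.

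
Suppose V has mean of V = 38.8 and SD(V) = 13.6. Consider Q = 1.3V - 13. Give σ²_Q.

σ²_Q = 312.5824

Q = 1.3V - 13 is linear with a = 1.3, b = -13.
σ²_V = 13.6² = 184.96.
σ²_Q = a²·σ²_V = 1.3²·184.96 = 312.5824 (the additive constant -13 does not affect variance).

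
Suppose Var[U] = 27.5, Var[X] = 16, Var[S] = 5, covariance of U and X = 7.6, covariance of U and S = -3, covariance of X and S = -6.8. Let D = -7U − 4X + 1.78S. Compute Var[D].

Var[D] = 2216.534

Var[D] = a²·Var[U] + b²·Var[X] + c²·Var[S] + 2ab·covariance of U and X + 2ac·covariance of U and S + 2bc·covariance of X and S, with a = -7, b = -4, c = 1.78.
= 1347.5 + 256 + 15.842 + 425.6 + 74.76 + 96.832
= 2216.534.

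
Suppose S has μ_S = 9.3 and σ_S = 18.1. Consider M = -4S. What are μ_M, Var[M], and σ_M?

M = -4S is linear with a = -4, b = 0.
μ_M = a·μ_S + b = (-4)·9.3 = -37.2.
Var[S] = 18.1² = 327.61.
Var[M] = a²·Var[S] = (-4)²·327.61 = 5241.76.
σ_M = |a|·σ_S = |-4|·18.1 = 72.4.

μ_M = -37.2, Var[M] = 5241.76, σ_M = 72.4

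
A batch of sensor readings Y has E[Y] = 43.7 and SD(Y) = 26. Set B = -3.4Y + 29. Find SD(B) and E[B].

SD(B) = 88.4, E[B] = -119.58

B = -3.4Y + 29 is linear with a = -3.4, b = 29.
SD(B) = |a|·SD(Y) = |-3.4|·26 = 88.4.
E[B] = a·E[Y] + b = (-3.4)·43.7 + 29 = -119.58.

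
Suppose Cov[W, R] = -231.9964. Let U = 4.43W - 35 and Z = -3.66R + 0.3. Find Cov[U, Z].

Cov[U, Z] = 3761.54323032

Cov[U, Z] = a·c·Cov[W, R] = 4.43·(-3.66)·(-231.9964) = 3761.54323032. Additive constants drop out.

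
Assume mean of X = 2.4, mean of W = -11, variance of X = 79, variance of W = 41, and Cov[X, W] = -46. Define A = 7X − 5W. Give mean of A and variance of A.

mean of A = 7·mean of X + (-5)·mean of W = 7·2.4 + (-5)·(-11) = 71.8.
variance of A = a²·variance of X + b²·variance of W + 2ab·Cov[X, W] with a = 7, b = -5.
= 7²·79 + (-5)²·41 + 2·7·(-5)·(-46)
= 3871 + 1025 + 3220 = 8116.

mean of A = 71.8, variance of A = 8116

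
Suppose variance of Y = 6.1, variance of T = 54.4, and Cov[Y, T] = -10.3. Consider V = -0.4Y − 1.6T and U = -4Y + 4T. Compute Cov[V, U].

Cov[V, U] = -387.84

By bilinearity, Cov[V, U] = ac·variance of Y + bd·variance of T + (ad+bc)·Cov[Y, T], with a=-0.4, b=-1.6, c=-4, d=4.
ac·variance of Y = (-0.4)·(-4)·6.1 = 9.76
bd·variance of T = (-1.6)·4·54.4 = -348.16
(ad+bc)·Cov[Y, T] = (4.8)·(-10.3) = -49.44
Cov[V, U] = 9.76 + (-348.16) + (-49.44) = -387.84.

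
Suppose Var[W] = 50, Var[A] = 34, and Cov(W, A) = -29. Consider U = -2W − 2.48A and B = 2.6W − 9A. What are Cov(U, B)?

Cov(U, B) = 163.872

By bilinearity, Cov(U, B) = ac·Var[W] + bd·Var[A] + (ad+bc)·Cov(W, A), with a=-2, b=-2.48, c=2.6, d=-9.
ac·Var[W] = (-2)·2.6·50 = -260
bd·Var[A] = (-2.48)·(-9)·34 = 758.88
(ad+bc)·Cov(W, A) = (11.552)·(-29) = -335.008
Cov(U, B) = -260 + 758.88 + (-335.008) = 163.872.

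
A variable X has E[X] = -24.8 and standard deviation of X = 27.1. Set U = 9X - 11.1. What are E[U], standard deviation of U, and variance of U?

U = 9X - 11.1 is linear with a = 9, b = -11.1.
E[U] = a·E[X] + b = 9·(-24.8) + (-11.1) = -234.3.
standard deviation of U = |a|·standard deviation of X = |9|·27.1 = 243.9.
variance of X = 27.1² = 734.41.
variance of U = a²·variance of X = 9²·734.41 = 59487.21 (the additive constant -11.1 does not affect variance).

E[U] = -234.3, standard deviation of U = 243.9, variance of U = 59487.21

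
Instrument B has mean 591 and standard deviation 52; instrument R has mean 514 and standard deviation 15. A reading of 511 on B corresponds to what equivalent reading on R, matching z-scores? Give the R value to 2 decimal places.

z = (511 − 591)/52 ≈ -1.5385.
R = 514 + z·15 = 514 + (511 − 591)·15/52 ≈ 490.92.

R = 490.92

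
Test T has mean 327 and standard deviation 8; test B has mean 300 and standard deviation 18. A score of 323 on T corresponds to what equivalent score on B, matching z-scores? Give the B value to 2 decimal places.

z = (323 − 327)/8 = -0.5.
B = 300 + z·18 = 300 + (323 − 327)·18/8 = 291.00.

B = 291.00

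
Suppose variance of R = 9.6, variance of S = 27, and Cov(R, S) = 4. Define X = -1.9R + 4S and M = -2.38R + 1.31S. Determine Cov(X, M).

By bilinearity, Cov(X, M) = ac·variance of R + bd·variance of S + (ad+bc)·Cov(R, S), with a=-1.9, b=4, c=-2.38, d=1.31.
ac·variance of R = (-1.9)·(-2.38)·9.6 = 43.4112
bd·variance of S = 4·1.31·27 = 141.48
(ad+bc)·Cov(R, S) = (-12.009)·4 = -48.036
Cov(X, M) = 43.4112 + 141.48 + (-48.036) = 136.8552.

Cov(X, M) = 136.8552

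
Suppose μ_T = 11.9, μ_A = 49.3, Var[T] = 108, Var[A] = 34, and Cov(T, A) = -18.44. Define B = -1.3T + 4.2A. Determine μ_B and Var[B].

μ_B = (-1.3)·μ_T + 4.2·μ_A = (-1.3)·11.9 + 4.2·49.3 = 191.59.
Var[B] = a²·Var[T] + b²·Var[A] + 2ab·Cov(T, A) with a = -1.3, b = 4.2.
= (-1.3)²·108 + 4.2²·34 + 2·(-1.3)·4.2·(-18.44)
= 182.52 + 599.76 + 201.3648 = 983.6448.

μ_B = 191.59, Var[B] = 983.6448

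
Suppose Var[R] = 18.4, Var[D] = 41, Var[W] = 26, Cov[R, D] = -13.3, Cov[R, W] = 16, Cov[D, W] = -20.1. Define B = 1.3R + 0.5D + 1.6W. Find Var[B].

Var[B] = a²·Var[R] + b²·Var[D] + c²·Var[W] + 2ab·Cov[R, D] + 2ac·Cov[R, W] + 2bc·Cov[D, W], with a = 1.3, b = 0.5, c = 1.6.
= 31.096 + 10.25 + 66.56 + (-17.29) + 66.56 + (-32.16)
= 125.016.

Var[B] = 125.016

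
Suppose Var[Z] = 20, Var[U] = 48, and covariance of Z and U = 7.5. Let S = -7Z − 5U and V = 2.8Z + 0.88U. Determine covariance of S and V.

By bilinearity, covariance of S and V = ac·Var[Z] + bd·Var[U] + (ad+bc)·covariance of Z and U, with a=-7, b=-5, c=2.8, d=0.88.
ac·Var[Z] = (-7)·2.8·20 = -392
bd·Var[U] = (-5)·0.88·48 = -211.2
(ad+bc)·covariance of Z and U = (-20.16)·7.5 = -151.2
covariance of S and V = -392 + (-211.2) + (-151.2) = -754.4.

covariance of S and V = -754.4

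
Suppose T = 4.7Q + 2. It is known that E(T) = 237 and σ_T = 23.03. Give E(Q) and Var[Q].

E(Q) = 50, Var[Q] = 24.01

From T = 4.7Q + 2: E(T) = a·E(Q) + b, so E(Q) = (E(T) − b)/a = (237 − 2)/4.7 = 50.
Var[T] = 23.03² = 530.3809.
Var[T] = a²·Var[Q], so Var[Q] = 530.3809/4.7² = 24.01.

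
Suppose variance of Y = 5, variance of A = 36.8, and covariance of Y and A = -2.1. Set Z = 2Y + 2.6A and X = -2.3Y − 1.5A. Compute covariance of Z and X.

covariance of Z and X = -147.662

By bilinearity, covariance of Z and X = ac·variance of Y + bd·variance of A + (ad+bc)·covariance of Y and A, with a=2, b=2.6, c=-2.3, d=-1.5.
ac·variance of Y = 2·(-2.3)·5 = -23
bd·variance of A = 2.6·(-1.5)·36.8 = -143.52
(ad+bc)·covariance of Y and A = (-8.98)·(-2.1) = 18.858
covariance of Z and X = -23 + (-143.52) + 18.858 = -147.662.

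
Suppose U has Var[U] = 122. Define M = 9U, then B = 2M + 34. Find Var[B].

Var[M] = 9²·122 = 9882.
Var[B] = 2²·9882 = 39528.

Var[B] = 39528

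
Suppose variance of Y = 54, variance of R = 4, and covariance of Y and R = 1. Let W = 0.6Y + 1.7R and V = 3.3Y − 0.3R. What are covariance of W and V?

By bilinearity, covariance of W and V = ac·variance of Y + bd·variance of R + (ad+bc)·covariance of Y and R, with a=0.6, b=1.7, c=3.3, d=-0.3.
ac·variance of Y = 0.6·3.3·54 = 106.92
bd·variance of R = 1.7·(-0.3)·4 = -2.04
(ad+bc)·covariance of Y and R = (5.43)·1 = 5.43
covariance of W and V = 106.92 + (-2.04) + 5.43 = 110.31.

covariance of W and V = 110.31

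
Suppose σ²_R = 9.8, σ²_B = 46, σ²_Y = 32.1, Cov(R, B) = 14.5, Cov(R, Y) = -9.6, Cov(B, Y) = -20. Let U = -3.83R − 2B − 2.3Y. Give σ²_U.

σ²_U = a²·σ²_R + b²·σ²_B + c²·σ²_Y + 2ab·Cov(R, B) + 2ac·Cov(R, Y) + 2bc·Cov(B, Y), with a = -3.83, b = -2, c = -2.3.
= 143.75522 + 184 + 169.809 + 222.14 + (-169.1328) + (-184)
= 366.57142.

σ²_U = 366.57142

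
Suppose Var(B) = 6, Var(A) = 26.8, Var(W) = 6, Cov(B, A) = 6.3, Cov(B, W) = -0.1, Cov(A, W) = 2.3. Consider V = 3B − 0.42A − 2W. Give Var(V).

Var(V) = 71.91552

Var(V) = a²·Var(B) + b²·Var(A) + c²·Var(W) + 2ab·Cov(B, A) + 2ac·Cov(B, W) + 2bc·Cov(A, W), with a = 3, b = -0.42, c = -2.
= 54 + 4.72752 + 24 + (-15.876) + 1.2 + 3.864
= 71.91552.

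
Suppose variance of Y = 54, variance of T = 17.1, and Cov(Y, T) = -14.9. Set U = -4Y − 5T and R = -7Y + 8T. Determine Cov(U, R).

Cov(U, R) = 783.3

By bilinearity, Cov(U, R) = ac·variance of Y + bd·variance of T + (ad+bc)·Cov(Y, T), with a=-4, b=-5, c=-7, d=8.
ac·variance of Y = (-4)·(-7)·54 = 1512
bd·variance of T = (-5)·8·17.1 = -684
(ad+bc)·Cov(Y, T) = (3)·(-14.9) = -44.7
Cov(U, R) = 1512 + (-684) + (-44.7) = 783.3.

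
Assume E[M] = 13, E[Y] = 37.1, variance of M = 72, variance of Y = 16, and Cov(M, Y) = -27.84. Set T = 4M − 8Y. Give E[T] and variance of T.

E[T] = 4·E[M] + (-8)·E[Y] = 4·13 + (-8)·37.1 = -244.8.
variance of T = a²·variance of M + b²·variance of Y + 2ab·Cov(M, Y) with a = 4, b = -8.
= 4²·72 + (-8)²·16 + 2·4·(-8)·(-27.84)
= 1152 + 1024 + 1781.76 = 3957.76.

E[T] = -244.8, variance of T = 3957.76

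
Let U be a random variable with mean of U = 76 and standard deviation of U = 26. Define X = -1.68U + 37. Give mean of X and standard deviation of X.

mean of X = -90.68, standard deviation of X = 43.68

X = -1.68U + 37 is linear with a = -1.68, b = 37.
mean of X = a·mean of U + b = (-1.68)·76 + 37 = -90.68.
standard deviation of X = |a|·standard deviation of U = |-1.68|·26 = 43.68.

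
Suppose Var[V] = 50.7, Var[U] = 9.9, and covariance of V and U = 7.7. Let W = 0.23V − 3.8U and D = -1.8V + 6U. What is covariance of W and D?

covariance of W and D = -183.4158

By bilinearity, covariance of W and D = ac·Var[V] + bd·Var[U] + (ad+bc)·covariance of V and U, with a=0.23, b=-3.8, c=-1.8, d=6.
ac·Var[V] = 0.23·(-1.8)·50.7 = -20.9898
bd·Var[U] = (-3.8)·6·9.9 = -225.72
(ad+bc)·covariance of V and U = (8.22)·7.7 = 63.294
covariance of W and D = -20.9898 + (-225.72) + 63.294 = -183.4158.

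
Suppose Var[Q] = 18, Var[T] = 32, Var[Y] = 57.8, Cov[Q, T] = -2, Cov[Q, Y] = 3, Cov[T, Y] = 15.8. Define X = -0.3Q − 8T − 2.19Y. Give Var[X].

Var[X] = a²·Var[Q] + b²·Var[T] + c²·Var[Y] + 2ab·Cov[Q, T] + 2ac·Cov[Q, Y] + 2bc·Cov[T, Y], with a = -0.3, b = -8, c = -2.19.
= 1.62 + 2048 + 277.21458 + (-9.6) + 3.942 + 553.632
= 2874.80858.

Var[X] = 2874.80858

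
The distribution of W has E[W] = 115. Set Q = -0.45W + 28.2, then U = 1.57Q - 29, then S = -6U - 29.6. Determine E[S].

E[Q] = (-0.45)·115 + 28.2 = -23.55.
E[U] = 1.57·(-23.55) + (-29) = -65.9735.
E[S] = (-6)·(-65.9735) + (-29.6) = 366.241.

E[S] = 366.241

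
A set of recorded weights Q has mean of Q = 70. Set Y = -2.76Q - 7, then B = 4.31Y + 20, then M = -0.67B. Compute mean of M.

mean of Y = (-2.76)·70 + (-7) = -200.2.
mean of B = 4.31·(-200.2) + 20 = -842.862.
mean of M = (-0.67)·(-842.862) = 564.71754.

mean of M = 564.71754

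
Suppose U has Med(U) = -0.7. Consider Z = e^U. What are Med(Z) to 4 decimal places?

e^U is monotone on this domain, so Med(Z) = exp(-0.7) ≈ 0.4966.

Med(Z) = 0.4966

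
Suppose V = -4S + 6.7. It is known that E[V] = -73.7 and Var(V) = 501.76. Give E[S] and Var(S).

From V = -4S + 6.7: E[V] = a·E[S] + b, so E[S] = (E[V] − b)/a = (-73.7 − 6.7)/(-4) = 20.1.
Var(V) = a²·Var(S), so Var(S) = 501.76/(-4)² = 31.36.

E[S] = 20.1, Var(S) = 31.36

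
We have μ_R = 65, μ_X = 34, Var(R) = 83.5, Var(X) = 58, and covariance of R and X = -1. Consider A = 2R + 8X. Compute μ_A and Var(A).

μ_A = 402, Var(A) = 4014

μ_A = 2·μ_R + 8·μ_X = 2·65 + 8·34 = 402.
Var(A) = a²·Var(R) + b²·Var(X) + 2ab·covariance of R and X with a = 2, b = 8.
= 2²·83.5 + 8²·58 + 2·2·8·(-1)
= 334 + 3712 + (-32) = 4014.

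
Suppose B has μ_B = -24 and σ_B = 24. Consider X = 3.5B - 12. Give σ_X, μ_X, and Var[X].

σ_X = 84, μ_X = -96, Var[X] = 7056

X = 3.5B - 12 is linear with a = 3.5, b = -12.
σ_X = |a|·σ_B = |3.5|·24 = 84.
μ_X = a·μ_B + b = 3.5·(-24) + (-12) = -96.
Var[B] = 24² = 576.
Var[X] = a²·Var[B] = 3.5²·576 = 7056 (the additive constant -12 does not affect variance).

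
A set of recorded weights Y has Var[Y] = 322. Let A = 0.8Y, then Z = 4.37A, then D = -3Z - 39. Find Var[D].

Var[D] = 35419.402368

Var[A] = 0.8²·322 = 206.08.
Var[Z] = 4.37²·206.08 = 3935.489152.
Var[D] = (-3)²·3935.489152 = 35419.402368.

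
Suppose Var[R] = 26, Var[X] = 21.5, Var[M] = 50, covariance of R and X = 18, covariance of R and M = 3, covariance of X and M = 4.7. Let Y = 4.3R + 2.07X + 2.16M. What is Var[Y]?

Var[Y] = 1224.33863

Var[Y] = a²·Var[R] + b²·Var[X] + c²·Var[M] + 2ab·covariance of R and X + 2ac·covariance of R and M + 2bc·covariance of X and M, with a = 4.3, b = 2.07, c = 2.16.
= 480.74 + 92.12535 + 233.28 + 320.436 + 55.728 + 42.02928
= 1224.33863.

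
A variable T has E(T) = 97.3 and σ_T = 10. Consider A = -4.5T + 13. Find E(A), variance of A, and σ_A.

E(A) = -424.85, variance of A = 2025, σ_A = 45

A = -4.5T + 13 is linear with a = -4.5, b = 13.
E(A) = a·E(T) + b = (-4.5)·97.3 + 13 = -424.85.
variance of T = 10² = 100.
variance of A = a²·variance of T = (-4.5)²·100 = 2025 (the additive constant 13 does not affect variance).
σ_A = |a|·σ_T = |-4.5|·10 = 45.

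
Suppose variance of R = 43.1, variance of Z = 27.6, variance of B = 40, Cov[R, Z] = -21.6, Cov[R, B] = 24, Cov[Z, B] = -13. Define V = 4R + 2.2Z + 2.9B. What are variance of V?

variance of V = 1170.344

variance of V = a²·variance of R + b²·variance of Z + c²·variance of B + 2ab·Cov[R, Z] + 2ac·Cov[R, B] + 2bc·Cov[Z, B], with a = 4, b = 2.2, c = 2.9.
= 689.6 + 133.584 + 336.4 + (-380.16) + 556.8 + (-165.88)
= 1170.344.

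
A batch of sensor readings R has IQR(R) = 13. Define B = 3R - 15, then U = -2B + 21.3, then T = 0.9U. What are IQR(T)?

IQR(B) = |3|·13 = 39.
IQR(U) = |-2|·39 = 78.
IQR(T) = |0.9|·78 = 70.2.

IQR(T) = 70.2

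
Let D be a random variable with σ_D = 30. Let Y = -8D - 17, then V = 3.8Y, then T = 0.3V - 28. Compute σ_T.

σ_Y = |-8|·30 = 240.
σ_V = |3.8|·240 = 912.
σ_T = |0.3|·912 = 273.6.

σ_T = 273.6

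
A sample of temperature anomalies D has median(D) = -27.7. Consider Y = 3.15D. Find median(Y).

A linear map preserves order up to sign, so median(Y) = a·median(D) + b = 3.15·(-27.7) = -87.255.

median(Y) = -87.255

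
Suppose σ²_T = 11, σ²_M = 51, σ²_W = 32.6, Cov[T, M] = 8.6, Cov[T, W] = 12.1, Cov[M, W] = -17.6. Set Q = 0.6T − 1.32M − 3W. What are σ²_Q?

σ²_Q = a²·σ²_T + b²·σ²_M + c²·σ²_W + 2ab·Cov[T, M] + 2ac·Cov[T, W] + 2bc·Cov[M, W], with a = 0.6, b = -1.32, c = -3.
= 3.96 + 88.8624 + 293.4 + (-13.6224) + (-43.56) + (-139.392)
= 189.648.

σ²_Q = 189.648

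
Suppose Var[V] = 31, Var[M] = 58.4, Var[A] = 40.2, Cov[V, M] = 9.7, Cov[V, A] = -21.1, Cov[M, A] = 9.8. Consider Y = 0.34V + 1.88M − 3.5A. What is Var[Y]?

Var[Y] = a²·Var[V] + b²·Var[M] + c²·Var[A] + 2ab·Cov[V, M] + 2ac·Cov[V, A] + 2bc·Cov[M, A], with a = 0.34, b = 1.88, c = -3.5.
= 3.5836 + 206.40896 + 492.45 + 12.40048 + 50.218 + (-128.968)
= 636.09304.

Var[Y] = 636.09304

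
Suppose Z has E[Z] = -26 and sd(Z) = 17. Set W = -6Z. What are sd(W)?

W = -6Z is linear with a = -6, b = 0.
sd(W) = |a|·sd(Z) = |-6|·17 = 102.

sd(W) = 102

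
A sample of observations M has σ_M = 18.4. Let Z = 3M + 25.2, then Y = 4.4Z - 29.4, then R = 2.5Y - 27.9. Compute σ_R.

σ_Z = |3|·18.4 = 55.2.
σ_Y = |4.4|·55.2 = 242.88.
σ_R = |2.5|·242.88 = 607.2.

σ_R = 607.2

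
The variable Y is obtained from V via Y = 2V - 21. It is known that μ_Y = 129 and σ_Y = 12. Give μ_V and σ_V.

From Y = 2V - 21: μ_Y = a·μ_V + b, so μ_V = (μ_Y − b)/a = (129 − (-21))/2 = 75.
σ_Y = |a|·σ_V, so σ_V = 12/|2| = 6.

μ_V = 75, σ_V = 6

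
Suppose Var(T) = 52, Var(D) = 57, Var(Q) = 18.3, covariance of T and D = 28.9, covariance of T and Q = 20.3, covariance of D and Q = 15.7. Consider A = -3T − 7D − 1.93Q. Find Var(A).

Var(A) = a²·Var(T) + b²·Var(D) + c²·Var(Q) + 2ab·covariance of T and D + 2ac·covariance of T and Q + 2bc·covariance of D and Q, with a = -3, b = -7, c = -1.93.
= 468 + 2793 + 68.16567 + 1213.8 + 235.074 + 424.214
= 5202.25367.

Var(A) = 5202.25367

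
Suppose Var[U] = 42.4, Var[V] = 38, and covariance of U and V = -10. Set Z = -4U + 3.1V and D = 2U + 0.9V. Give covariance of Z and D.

covariance of Z and D = -259.18

By bilinearity, covariance of Z and D = ac·Var[U] + bd·Var[V] + (ad+bc)·covariance of U and V, with a=-4, b=3.1, c=2, d=0.9.
ac·Var[U] = (-4)·2·42.4 = -339.2
bd·Var[V] = 3.1·0.9·38 = 106.02
(ad+bc)·covariance of U and V = (2.6)·(-10) = -26
covariance of Z and D = -339.2 + 106.02 + (-26) = -259.18.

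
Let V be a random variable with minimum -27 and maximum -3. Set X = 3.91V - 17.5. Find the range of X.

Range of V = -3 − (-27) = 24.
Range(X) = |a|·Range(V) = |3.91|·24 = 93.84.

Range(X) = 93.84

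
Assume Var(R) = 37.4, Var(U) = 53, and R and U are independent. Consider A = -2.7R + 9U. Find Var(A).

Var(A) = a²·Var(R) + b²·Var(U) + 2ab·Cov(R, U) with a = -2.7, b = 9.
Independence gives Cov(R, U) = 0.
= (-2.7)²·37.4 + 9²·53 + 2·(-2.7)·9·0
= 272.646 + 4293 + 0 = 4565.646.

Var(A) = 4565.646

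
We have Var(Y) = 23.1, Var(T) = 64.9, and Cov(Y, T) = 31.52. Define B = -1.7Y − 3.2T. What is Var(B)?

Var(B) = 1074.2726

Var(B) = a²·Var(Y) + b²·Var(T) + 2ab·Cov(Y, T) with a = -1.7, b = -3.2.
= (-1.7)²·23.1 + (-3.2)²·64.9 + 2·(-1.7)·(-3.2)·31.52
= 66.759 + 664.576 + 342.9376 = 1074.2726.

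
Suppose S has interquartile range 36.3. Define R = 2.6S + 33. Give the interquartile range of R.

Under R = aS + b, IQR(R) = |a|·IQR(S) = |2.6|·36.3 = 94.38 (shifts cancel; spread scales by |a|).

IQR(R) = 94.38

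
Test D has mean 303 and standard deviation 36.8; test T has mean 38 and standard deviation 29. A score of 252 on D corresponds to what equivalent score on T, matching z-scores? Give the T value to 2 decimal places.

T = -2.19

z = (252 − 303)/36.8 ≈ -1.3859.
T = 38 + z·29 = 38 + (252 − 303)·29/36.8 ≈ -2.19.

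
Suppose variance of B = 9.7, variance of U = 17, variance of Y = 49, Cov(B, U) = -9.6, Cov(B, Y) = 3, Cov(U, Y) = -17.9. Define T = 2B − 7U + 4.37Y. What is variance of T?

variance of T = 3223.9101

variance of T = a²·variance of B + b²·variance of U + c²·variance of Y + 2ab·Cov(B, U) + 2ac·Cov(B, Y) + 2bc·Cov(U, Y), with a = 2, b = -7, c = 4.37.
= 38.8 + 833 + 935.7481 + 268.8 + 52.44 + 1095.122
= 3223.9101.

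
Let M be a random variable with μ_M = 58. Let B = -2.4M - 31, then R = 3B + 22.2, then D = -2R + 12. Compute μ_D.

μ_D = 988.8

μ_B = (-2.4)·58 + (-31) = -170.2.
μ_R = 3·(-170.2) + 22.2 = -488.4.
μ_D = (-2)·(-488.4) + 12 = 988.8.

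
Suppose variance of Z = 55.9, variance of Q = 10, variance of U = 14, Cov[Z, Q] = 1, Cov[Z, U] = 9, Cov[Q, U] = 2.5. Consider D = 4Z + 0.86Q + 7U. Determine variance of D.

variance of D = a²·variance of Z + b²·variance of Q + c²·variance of U + 2ab·Cov[Z, Q] + 2ac·Cov[Z, U] + 2bc·Cov[Q, U], with a = 4, b = 0.86, c = 7.
= 894.4 + 7.396 + 686 + 6.88 + 504 + 30.1
= 2128.776.

variance of D = 2128.776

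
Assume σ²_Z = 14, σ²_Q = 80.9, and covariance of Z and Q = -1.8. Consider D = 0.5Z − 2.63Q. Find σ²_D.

σ²_D = a²·σ²_Z + b²·σ²_Q + 2ab·covariance of Z and Q with a = 0.5, b = -2.63.
= 0.5²·14 + (-2.63)²·80.9 + 2·0.5·(-2.63)·(-1.8)
= 3.5 + 559.57721 + 4.734 = 567.81121.

σ²_D = 567.81121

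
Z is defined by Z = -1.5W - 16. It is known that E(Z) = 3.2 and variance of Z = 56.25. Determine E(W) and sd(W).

From Z = -1.5W - 16: E(Z) = a·E(W) + b, so E(W) = (E(Z) − b)/a = (3.2 − (-16))/(-1.5) = -12.8.
sd(Z) = √56.25 = 7.5.
sd(Z) = |a|·sd(W), so sd(W) = 7.5/|-1.5| = 5.

E(W) = -12.8, sd(W) = 5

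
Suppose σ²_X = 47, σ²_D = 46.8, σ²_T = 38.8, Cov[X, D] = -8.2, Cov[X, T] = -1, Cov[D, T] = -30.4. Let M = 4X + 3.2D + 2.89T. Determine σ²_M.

σ²_M = a²·σ²_X + b²·σ²_D + c²·σ²_T + 2ab·Cov[X, D] + 2ac·Cov[X, T] + 2bc·Cov[D, T], with a = 4, b = 3.2, c = 2.89.
= 752 + 479.232 + 324.06148 + (-209.92) + (-23.12) + (-562.2784)
= 759.97508.

σ²_M = 759.97508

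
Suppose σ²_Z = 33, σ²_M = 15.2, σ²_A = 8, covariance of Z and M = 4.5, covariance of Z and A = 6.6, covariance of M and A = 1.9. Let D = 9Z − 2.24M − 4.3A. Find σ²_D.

σ²_D = a²·σ²_Z + b²·σ²_M + c²·σ²_A + 2ab·covariance of Z and M + 2ac·covariance of Z and A + 2bc·covariance of M and A, with a = 9, b = -2.24, c = -4.3.
= 2673 + 76.26752 + 147.92 + (-181.44) + (-510.84) + 36.6016
= 2241.50912.

σ²_D = 2241.50912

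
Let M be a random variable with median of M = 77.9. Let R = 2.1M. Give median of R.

median of R = 163.59

A linear map preserves order up to sign, so median of R = a·median of M + b = 2.1·77.9 = 163.59.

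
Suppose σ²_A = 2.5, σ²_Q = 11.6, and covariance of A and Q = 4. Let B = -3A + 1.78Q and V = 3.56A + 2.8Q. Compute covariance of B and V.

By bilinearity, covariance of B and V = ac·σ²_A + bd·σ²_Q + (ad+bc)·covariance of A and Q, with a=-3, b=1.78, c=3.56, d=2.8.
ac·σ²_A = (-3)·3.56·2.5 = -26.7
bd·σ²_Q = 1.78·2.8·11.6 = 57.8144
(ad+bc)·covariance of A and Q = (-2.0632)·4 = -8.2528
covariance of B and V = -26.7 + 57.8144 + (-8.2528) = 22.8616.

covariance of B and V = 22.8616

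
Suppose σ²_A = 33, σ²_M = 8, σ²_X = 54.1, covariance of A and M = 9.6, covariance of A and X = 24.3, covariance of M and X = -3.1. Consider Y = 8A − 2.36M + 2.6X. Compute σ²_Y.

σ²_Y = 3208.7

σ²_Y = a²·σ²_A + b²·σ²_M + c²·σ²_X + 2ab·covariance of A and M + 2ac·covariance of A and X + 2bc·covariance of M and X, with a = 8, b = -2.36, c = 2.6.
= 2112 + 44.5568 + 365.716 + (-362.496) + 1010.88 + 38.0432
= 3208.7.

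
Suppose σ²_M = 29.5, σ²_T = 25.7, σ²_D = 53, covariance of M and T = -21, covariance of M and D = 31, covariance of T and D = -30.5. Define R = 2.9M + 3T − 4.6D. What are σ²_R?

σ²_R = 1250.195

σ²_R = a²·σ²_M + b²·σ²_T + c²·σ²_D + 2ab·covariance of M and T + 2ac·covariance of M and D + 2bc·covariance of T and D, with a = 2.9, b = 3, c = -4.6.
= 248.095 + 231.3 + 1121.48 + (-365.4) + (-827.08) + 841.8
= 1250.195.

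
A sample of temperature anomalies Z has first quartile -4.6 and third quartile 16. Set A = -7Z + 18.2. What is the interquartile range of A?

IQR(A) = 144.2

IQR of Z = Q3 − Q1 = 16 − (-4.6) = 20.6.
Under A = aZ + b, IQR(A) = |a|·IQR(Z) = |-7|·20.6 = 144.2 (shifts cancel; spread scales by |a|).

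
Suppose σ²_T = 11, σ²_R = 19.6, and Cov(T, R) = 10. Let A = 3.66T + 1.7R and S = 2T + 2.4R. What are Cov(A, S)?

By bilinearity, Cov(A, S) = ac·σ²_T + bd·σ²_R + (ad+bc)·Cov(T, R), with a=3.66, b=1.7, c=2, d=2.4.
ac·σ²_T = 3.66·2·11 = 80.52
bd·σ²_R = 1.7·2.4·19.6 = 79.968
(ad+bc)·Cov(T, R) = (12.184)·10 = 121.84
Cov(A, S) = 80.52 + 79.968 + 121.84 = 282.328.

Cov(A, S) = 282.328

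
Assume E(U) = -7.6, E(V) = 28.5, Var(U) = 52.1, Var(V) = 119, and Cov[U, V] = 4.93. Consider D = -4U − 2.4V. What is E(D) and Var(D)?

E(D) = (-4)·E(U) + (-2.4)·E(V) = (-4)·(-7.6) + (-2.4)·28.5 = -38.
Var(D) = a²·Var(U) + b²·Var(V) + 2ab·Cov[U, V] with a = -4, b = -2.4.
= (-4)²·52.1 + (-2.4)²·119 + 2·(-4)·(-2.4)·4.93
= 833.6 + 685.44 + 94.656 = 1613.696.

E(D) = -38, Var(D) = 1613.696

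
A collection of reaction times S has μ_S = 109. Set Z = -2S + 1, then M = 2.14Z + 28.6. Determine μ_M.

μ_M = -435.78

μ_Z = (-2)·109 + 1 = -217.
μ_M = 2.14·(-217) + 28.6 = -435.78.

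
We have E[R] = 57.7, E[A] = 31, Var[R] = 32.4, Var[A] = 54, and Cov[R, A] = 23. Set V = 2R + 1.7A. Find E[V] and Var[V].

E[V] = 168.1, Var[V] = 442.06

E[V] = 2·E[R] + 1.7·E[A] = 2·57.7 + 1.7·31 = 168.1.
Var[V] = a²·Var[R] + b²·Var[A] + 2ab·Cov[R, A] with a = 2, b = 1.7.
= 2²·32.4 + 1.7²·54 + 2·2·1.7·23
= 129.6 + 156.06 + 156.4 = 442.06.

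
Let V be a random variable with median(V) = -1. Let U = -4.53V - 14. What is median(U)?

A linear map preserves order up to sign, so median(U) = a·median(V) + b = (-4.53)·(-1) + (-14) = -9.47.

median(U) = -9.47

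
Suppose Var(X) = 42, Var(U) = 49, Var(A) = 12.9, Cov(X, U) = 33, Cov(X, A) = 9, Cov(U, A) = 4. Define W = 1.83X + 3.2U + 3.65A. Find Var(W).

Var(W) = 1414.44105

Var(W) = a²·Var(X) + b²·Var(U) + c²·Var(A) + 2ab·Cov(X, U) + 2ac·Cov(X, A) + 2bc·Cov(U, A), with a = 1.83, b = 3.2, c = 3.65.
= 140.6538 + 501.76 + 171.86025 + 386.496 + 120.231 + 93.44
= 1414.44105.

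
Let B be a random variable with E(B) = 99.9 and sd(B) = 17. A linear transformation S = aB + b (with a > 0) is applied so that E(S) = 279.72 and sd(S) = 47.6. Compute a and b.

sd(S) = a·sd(B) (a > 0), so a = 47.6/17 = 2.8.
E(S) = a·E(B) + b, so b = 279.72 − 2.8·99.9 = 0.

a = 2.8, b = 0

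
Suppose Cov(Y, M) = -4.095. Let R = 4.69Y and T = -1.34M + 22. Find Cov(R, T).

Cov(R, T) = 25.735437

Cov(R, T) = a·c·Cov(Y, M) = 4.69·(-1.34)·(-4.095) = 25.735437. Additive constants drop out.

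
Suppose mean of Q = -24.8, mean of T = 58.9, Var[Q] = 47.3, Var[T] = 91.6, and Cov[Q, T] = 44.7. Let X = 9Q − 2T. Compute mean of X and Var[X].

mean of X = -341, Var[X] = 2588.5

mean of X = 9·mean of Q + (-2)·mean of T = 9·(-24.8) + (-2)·58.9 = -341.
Var[X] = a²·Var[Q] + b²·Var[T] + 2ab·Cov[Q, T] with a = 9, b = -2.
= 9²·47.3 + (-2)²·91.6 + 2·9·(-2)·44.7
= 3831.3 + 366.4 + (-1609.2) = 2588.5.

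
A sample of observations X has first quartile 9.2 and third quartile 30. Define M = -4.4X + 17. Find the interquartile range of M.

IQR(M) = 91.52

IQR of X = Q3 − Q1 = 30 − 9.2 = 20.8.
Under M = aX + b, IQR(M) = |a|·IQR(X) = |-4.4|·20.8 = 91.52 (shifts cancel; spread scales by |a|).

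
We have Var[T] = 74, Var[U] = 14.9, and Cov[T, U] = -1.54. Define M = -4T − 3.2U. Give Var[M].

Var[M] = 1297.152

Var[M] = a²·Var[T] + b²·Var[U] + 2ab·Cov[T, U] with a = -4, b = -3.2.
= (-4)²·74 + (-3.2)²·14.9 + 2·(-4)·(-3.2)·(-1.54)
= 1184 + 152.576 + (-39.424) = 1297.152.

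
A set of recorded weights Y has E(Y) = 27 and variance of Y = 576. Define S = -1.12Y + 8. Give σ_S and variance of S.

σ_S = 26.88, variance of S = 722.5344

S = -1.12Y + 8 is linear with a = -1.12, b = 8.
σ_Y = √576 = 24.
σ_S = |a|·σ_Y = |-1.12|·24 = 26.88.
variance of S = a²·variance of Y = (-1.12)²·576 = 722.5344 (the additive constant 8 does not affect variance).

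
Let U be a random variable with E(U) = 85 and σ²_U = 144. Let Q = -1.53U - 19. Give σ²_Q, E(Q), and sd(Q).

Q = -1.53U - 19 is linear with a = -1.53, b = -19.
σ²_Q = a²·σ²_U = (-1.53)²·144 = 337.0896 (the additive constant -19 does not affect variance).
E(Q) = a·E(U) + b = (-1.53)·85 + (-19) = -149.05.
sd(U) = √144 = 12.
sd(Q) = |a|·sd(U) = |-1.53|·12 = 18.36.

σ²_Q = 337.0896, E(Q) = -149.05, sd(Q) = 18.36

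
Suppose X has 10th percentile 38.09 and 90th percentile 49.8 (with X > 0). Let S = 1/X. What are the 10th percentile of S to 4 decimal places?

1/X is decreasing on X > 0, so percentile order reverses: P_{10}(S) uses P_{90}(X) = 49.8.
P_{10}(S) = 1/49.8 ≈ 0.0201.

10th percentile of S = 0.0201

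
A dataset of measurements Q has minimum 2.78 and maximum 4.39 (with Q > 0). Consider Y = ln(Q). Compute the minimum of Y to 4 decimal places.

ln(Q) is increasing on this domain, so min(Y) comes from min(Q) = 2.78: min(Y) = ln(2.78) ≈ 1.0225.

min(Y) = 1.0225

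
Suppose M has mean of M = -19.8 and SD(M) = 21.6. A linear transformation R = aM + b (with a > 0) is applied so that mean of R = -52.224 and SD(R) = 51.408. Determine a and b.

a = 2.38, b = -5.1

SD(R) = a·SD(M) (a > 0), so a = 51.408/21.6 = 2.38.
mean of R = a·mean of M + b, so b = -52.224 − 2.38·(-19.8) = -5.1.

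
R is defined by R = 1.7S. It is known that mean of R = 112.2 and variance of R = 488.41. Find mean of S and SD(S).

From R = 1.7S: mean of R = a·mean of S + b, so mean of S = (mean of R − b)/a = (112.2 − 0)/1.7 = 66.
SD(R) = √488.41 = 22.1.
SD(R) = |a|·SD(S), so SD(S) = 22.1/|1.7| = 13.

mean of S = 66, SD(S) = 13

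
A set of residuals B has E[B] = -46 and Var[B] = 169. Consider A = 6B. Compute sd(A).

A = 6B is linear with a = 6, b = 0.
sd(B) = √169 = 13.
sd(A) = |a|·sd(B) = |6|·13 = 78.

sd(A) = 78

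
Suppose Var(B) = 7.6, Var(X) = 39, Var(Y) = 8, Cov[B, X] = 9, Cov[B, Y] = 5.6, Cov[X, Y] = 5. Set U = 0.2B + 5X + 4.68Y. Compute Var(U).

Var(U) = 1413.0064

Var(U) = a²·Var(B) + b²·Var(X) + c²·Var(Y) + 2ab·Cov[B, X] + 2ac·Cov[B, Y] + 2bc·Cov[X, Y], with a = 0.2, b = 5, c = 4.68.
= 0.304 + 975 + 175.2192 + 18 + 10.4832 + 234
= 1413.0064.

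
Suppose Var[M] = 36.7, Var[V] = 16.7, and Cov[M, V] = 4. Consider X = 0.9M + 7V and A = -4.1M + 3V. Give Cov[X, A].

By bilinearity, Cov[X, A] = ac·Var[M] + bd·Var[V] + (ad+bc)·Cov[M, V], with a=0.9, b=7, c=-4.1, d=3.
ac·Var[M] = 0.9·(-4.1)·36.7 = -135.423
bd·Var[V] = 7·3·16.7 = 350.7
(ad+bc)·Cov[M, V] = (-26)·4 = -104
Cov[X, A] = -135.423 + 350.7 + (-104) = 111.277.

Cov[X, A] = 111.277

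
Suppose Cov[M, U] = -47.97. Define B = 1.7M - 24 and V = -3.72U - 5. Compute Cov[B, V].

Cov[B, V] = a·c·Cov[M, U] = 1.7·(-3.72)·(-47.97) = 303.36228. Additive constants drop out.

Cov[B, V] = 303.36228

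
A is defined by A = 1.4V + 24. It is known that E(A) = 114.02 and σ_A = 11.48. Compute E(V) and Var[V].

From A = 1.4V + 24: E(A) = a·E(V) + b, so E(V) = (E(A) − b)/a = (114.02 − 24)/1.4 = 64.3.
Var[A] = 11.48² = 131.7904.
Var[A] = a²·Var[V], so Var[V] = 131.7904/1.4² = 67.24.

E(V) = 64.3, Var[V] = 67.24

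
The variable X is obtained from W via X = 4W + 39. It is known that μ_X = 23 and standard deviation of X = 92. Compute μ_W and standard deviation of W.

From X = 4W + 39: μ_X = a·μ_W + b, so μ_W = (μ_X − b)/a = (23 − 39)/4 = -4.
standard deviation of X = |a|·standard deviation of W, so standard deviation of W = 92/|4| = 23.

μ_W = -4, standard deviation of W = 23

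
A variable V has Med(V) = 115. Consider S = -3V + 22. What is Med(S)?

Med(S) = -323

A linear map preserves order up to sign, so Med(S) = a·Med(V) + b = (-3)·115 + 22 = -323.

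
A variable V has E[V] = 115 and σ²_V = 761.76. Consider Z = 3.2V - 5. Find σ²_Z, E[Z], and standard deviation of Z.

σ²_Z = 7800.4224, E[Z] = 363, standard deviation of Z = 88.32

Z = 3.2V - 5 is linear with a = 3.2, b = -5.
σ²_Z = a²·σ²_V = 3.2²·761.76 = 7800.4224 (the additive constant -5 does not affect variance).
E[Z] = a·E[V] + b = 3.2·115 + (-5) = 363.
standard deviation of V = √761.76 = 27.6.
standard deviation of Z = |a|·standard deviation of V = |3.2|·27.6 = 88.32.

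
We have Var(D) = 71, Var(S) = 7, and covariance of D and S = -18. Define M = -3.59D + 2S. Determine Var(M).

Var(M) = 1201.5351

Var(M) = a²·Var(D) + b²·Var(S) + 2ab·covariance of D and S with a = -3.59, b = 2.
= (-3.59)²·71 + 2²·7 + 2·(-3.59)·2·(-18)
= 915.0551 + 28 + 258.48 = 1201.5351.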